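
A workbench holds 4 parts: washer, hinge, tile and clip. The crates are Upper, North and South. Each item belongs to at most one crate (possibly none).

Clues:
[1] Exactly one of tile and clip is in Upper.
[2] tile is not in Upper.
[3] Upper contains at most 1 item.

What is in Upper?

From (2): tile ∉ Upper.
(1) (exactly one): clip ∈ Upper.
(3): Upper already has 1, so the rest are out.

Upper = {clip}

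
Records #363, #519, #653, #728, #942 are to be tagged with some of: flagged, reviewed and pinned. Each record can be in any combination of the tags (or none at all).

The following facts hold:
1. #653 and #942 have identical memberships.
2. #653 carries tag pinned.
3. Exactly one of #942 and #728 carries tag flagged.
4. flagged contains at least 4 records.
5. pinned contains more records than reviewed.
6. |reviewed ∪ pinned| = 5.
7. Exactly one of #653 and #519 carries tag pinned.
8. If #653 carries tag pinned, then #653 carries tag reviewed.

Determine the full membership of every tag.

flagged = {#363, #519, #653, #942}; reviewed = {#519, #653, #942}; pinned = {#363, #653, #728, #942}

From (2): #653 ∈ pinned.
(1): #942 matches #653: #942 ∈ pinned.
(7) (exactly one): #519 ∉ pinned.
(8): #653 ∈ reviewed.
(1): #942 matches #653: #942 ∈ reviewed.
Suppose #363 ∉ flagged: no assignment then satisfies all the clues, so #363 ∈ flagged.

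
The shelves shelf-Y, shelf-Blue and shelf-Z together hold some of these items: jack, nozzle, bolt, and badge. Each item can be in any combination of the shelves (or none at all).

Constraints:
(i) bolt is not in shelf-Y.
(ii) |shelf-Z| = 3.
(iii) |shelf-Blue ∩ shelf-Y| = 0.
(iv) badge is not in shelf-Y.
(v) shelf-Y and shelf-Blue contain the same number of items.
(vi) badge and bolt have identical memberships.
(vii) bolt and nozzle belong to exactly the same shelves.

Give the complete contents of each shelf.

shelf-Y = {}; shelf-Blue = {}; shelf-Z = {badge, bolt, nozzle}

From (i): bolt ∉ shelf-Y.
From (iv): badge ∉ shelf-Y.
(vii): nozzle matches bolt: nozzle ∉ shelf-Y.
Suppose jack ∈ shelf-Y: no assignment then satisfies all the clues, so jack ∉ shelf-Y.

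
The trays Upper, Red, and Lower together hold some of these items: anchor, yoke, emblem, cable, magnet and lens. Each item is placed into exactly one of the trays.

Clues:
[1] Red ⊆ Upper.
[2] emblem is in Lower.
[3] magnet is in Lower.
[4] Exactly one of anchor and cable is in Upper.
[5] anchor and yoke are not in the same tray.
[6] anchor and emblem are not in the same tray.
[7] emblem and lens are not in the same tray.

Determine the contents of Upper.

Upper = {anchor, lens}

From (2): emblem ∈ Lower.
From (3): magnet ∈ Lower.
(6): anchor ∉ Lower.
(7): lens ∉ Lower.
Suppose anchor ∉ Upper: no assignment then satisfies all the clues, so anchor ∈ Upper.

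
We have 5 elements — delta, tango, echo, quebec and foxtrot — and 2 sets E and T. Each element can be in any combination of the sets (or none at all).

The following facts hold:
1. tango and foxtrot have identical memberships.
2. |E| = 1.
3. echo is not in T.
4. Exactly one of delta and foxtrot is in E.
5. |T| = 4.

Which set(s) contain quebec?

quebec: T

From (3): echo ∉ T.
(5): only 4 candidates remain for T, so all are in.
Suppose quebec ∈ E: no assignment then satisfies all the clues, so quebec ∉ E.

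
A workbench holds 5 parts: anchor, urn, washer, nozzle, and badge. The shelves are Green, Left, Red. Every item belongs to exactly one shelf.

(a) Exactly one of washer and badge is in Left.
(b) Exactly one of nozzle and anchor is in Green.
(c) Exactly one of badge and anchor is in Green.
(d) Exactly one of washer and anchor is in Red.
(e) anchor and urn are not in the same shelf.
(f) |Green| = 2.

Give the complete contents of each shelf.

Green = {badge, nozzle}; Left = {urn, washer}; Red = {anchor}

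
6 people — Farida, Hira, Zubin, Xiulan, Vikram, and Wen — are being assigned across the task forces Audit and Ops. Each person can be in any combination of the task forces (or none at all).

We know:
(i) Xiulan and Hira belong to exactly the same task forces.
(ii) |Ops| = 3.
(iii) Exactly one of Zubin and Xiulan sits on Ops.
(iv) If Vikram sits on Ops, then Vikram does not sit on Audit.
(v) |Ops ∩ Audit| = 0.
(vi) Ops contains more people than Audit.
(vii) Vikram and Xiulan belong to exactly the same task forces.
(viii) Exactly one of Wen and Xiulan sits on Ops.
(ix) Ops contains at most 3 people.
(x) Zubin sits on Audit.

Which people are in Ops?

Ops = {Hira, Vikram, Xiulan}

From (x): Zubin ∈ Audit.
Suppose Farida ∈ Ops: no assignment then satisfies all the clues, so Farida ∉ Ops.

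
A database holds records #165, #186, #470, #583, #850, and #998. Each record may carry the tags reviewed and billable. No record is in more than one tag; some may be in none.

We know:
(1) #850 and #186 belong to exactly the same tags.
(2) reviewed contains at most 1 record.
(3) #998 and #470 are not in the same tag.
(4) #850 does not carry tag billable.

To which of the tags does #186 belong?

From (4): #850 ∉ billable.
(1): #186 matches #850: #186 ∉ billable.
Suppose #186 ∈ reviewed: no assignment then satisfies all the clues, so #186 ∉ reviewed.

#186: none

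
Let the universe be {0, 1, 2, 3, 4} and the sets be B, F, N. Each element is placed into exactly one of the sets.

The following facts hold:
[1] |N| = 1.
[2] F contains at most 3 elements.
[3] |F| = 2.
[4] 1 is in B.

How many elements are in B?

2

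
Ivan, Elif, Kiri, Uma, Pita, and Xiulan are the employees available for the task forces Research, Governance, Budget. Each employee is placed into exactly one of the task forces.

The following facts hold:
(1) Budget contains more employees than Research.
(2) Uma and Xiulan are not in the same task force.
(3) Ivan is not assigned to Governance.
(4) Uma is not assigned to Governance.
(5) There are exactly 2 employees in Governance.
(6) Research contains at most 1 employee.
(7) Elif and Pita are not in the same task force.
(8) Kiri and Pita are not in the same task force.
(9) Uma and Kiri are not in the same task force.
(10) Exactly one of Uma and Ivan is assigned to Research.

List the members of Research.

Research = {Uma}

From (3): Ivan ∉ Governance.
From (4): Uma ∉ Governance.
Suppose Ivan ∈ Research: no assignment then satisfies all the clues, so Ivan ∉ Research.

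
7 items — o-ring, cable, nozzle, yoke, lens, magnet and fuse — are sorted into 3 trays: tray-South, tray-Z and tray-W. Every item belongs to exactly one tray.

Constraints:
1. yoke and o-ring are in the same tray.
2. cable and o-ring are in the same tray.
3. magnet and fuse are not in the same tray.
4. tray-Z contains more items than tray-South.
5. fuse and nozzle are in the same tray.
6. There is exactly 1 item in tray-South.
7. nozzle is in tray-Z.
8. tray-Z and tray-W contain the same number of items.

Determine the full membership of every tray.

tray-South = {magnet}; tray-Z = {fuse, lens, nozzle}; tray-W = {cable, o-ring, yoke}

From (7): nozzle ∈ tray-Z.
(5): fuse matches nozzle: fuse ∉ tray-South.
(5): fuse matches nozzle: fuse ∈ tray-Z.
(3): magnet ∉ tray-Z.
Suppose o-ring ∈ tray-South: no assignment then satisfies all the clues, so o-ring ∉ tray-South.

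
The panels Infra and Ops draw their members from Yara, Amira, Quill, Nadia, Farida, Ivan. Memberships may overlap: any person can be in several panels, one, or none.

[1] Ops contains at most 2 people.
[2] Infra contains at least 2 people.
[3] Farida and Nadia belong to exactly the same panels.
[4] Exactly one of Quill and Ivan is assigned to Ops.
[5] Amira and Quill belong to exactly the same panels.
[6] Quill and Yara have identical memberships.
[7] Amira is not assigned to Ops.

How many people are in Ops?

1

From (7): Amira ∉ Ops.
(5): Quill matches Amira: Quill ∉ Ops.
(6): Yara matches Quill: Yara ∉ Ops.
(4) (exactly one): Ivan ∈ Ops.
Suppose Nadia ∈ Ops: no assignment then satisfies all the clues, so Nadia ∉ Ops.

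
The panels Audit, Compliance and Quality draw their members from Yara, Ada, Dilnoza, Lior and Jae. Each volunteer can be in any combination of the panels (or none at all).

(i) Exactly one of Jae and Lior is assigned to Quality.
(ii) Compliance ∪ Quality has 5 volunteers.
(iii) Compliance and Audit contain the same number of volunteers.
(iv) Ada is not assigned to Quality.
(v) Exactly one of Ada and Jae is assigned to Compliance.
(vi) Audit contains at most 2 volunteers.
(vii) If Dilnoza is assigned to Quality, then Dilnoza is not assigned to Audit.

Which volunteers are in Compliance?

From (iv): Ada ∉ Quality.
Suppose Yara ∈ Compliance: no assignment then satisfies all the clues, so Yara ∉ Compliance.

Compliance = {Ada, Lior}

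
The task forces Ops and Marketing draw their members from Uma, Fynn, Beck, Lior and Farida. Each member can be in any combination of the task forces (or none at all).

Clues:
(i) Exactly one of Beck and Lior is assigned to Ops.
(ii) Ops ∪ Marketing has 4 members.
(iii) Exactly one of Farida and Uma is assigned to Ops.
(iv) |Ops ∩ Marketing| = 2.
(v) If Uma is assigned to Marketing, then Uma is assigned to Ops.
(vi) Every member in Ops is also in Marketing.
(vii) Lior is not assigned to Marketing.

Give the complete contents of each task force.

From (vii): Lior ∉ Marketing.
(vi) contrapositive: Lior ∉ Ops.
(i) (exactly one): Beck ∈ Ops.
(vi) with Beck ∈ Ops: Beck ∈ Marketing.
Suppose Uma ∉ Ops: no assignment then satisfies all the clues, so Uma ∈ Ops.

Ops = {Beck, Uma}; Marketing = {Beck, Farida, Fynn, Uma}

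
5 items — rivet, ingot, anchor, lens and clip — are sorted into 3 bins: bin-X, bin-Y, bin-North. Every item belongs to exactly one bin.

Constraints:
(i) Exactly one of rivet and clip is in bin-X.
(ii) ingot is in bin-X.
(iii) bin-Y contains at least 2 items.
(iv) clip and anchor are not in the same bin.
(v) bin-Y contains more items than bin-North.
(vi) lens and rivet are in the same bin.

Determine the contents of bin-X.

bin-X = {clip, ingot}

From (ii): ingot ∈ bin-X.
Suppose rivet ∈ bin-X: no assignment then satisfies all the clues, so rivet ∉ bin-X.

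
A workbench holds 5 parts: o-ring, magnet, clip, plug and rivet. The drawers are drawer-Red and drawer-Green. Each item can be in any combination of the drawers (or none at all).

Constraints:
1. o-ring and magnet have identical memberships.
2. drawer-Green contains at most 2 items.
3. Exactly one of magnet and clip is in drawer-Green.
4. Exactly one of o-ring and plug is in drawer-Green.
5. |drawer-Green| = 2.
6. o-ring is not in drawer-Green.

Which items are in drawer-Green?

drawer-Green = {clip, plug}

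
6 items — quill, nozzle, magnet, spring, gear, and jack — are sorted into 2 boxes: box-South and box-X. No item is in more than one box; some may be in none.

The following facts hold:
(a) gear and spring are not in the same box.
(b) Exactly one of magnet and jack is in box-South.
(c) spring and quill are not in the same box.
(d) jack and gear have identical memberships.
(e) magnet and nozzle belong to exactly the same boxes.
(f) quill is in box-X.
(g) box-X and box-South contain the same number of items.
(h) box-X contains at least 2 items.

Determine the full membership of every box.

box-South = {magnet, nozzle, spring}; box-X = {gear, jack, quill}

From (f): quill ∈ box-X.
(c): spring ∉ box-X.
Suppose nozzle ∉ box-South: no assignment then satisfies all the clues, so nozzle ∈ box-South.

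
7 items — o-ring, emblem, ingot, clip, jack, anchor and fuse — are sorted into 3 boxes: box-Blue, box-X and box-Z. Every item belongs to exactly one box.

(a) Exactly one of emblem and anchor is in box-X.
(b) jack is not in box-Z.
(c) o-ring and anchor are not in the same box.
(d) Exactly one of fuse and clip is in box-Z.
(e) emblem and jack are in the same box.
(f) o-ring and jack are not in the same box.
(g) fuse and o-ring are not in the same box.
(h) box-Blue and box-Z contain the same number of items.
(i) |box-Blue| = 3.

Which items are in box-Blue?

box-Blue = {emblem, fuse, jack}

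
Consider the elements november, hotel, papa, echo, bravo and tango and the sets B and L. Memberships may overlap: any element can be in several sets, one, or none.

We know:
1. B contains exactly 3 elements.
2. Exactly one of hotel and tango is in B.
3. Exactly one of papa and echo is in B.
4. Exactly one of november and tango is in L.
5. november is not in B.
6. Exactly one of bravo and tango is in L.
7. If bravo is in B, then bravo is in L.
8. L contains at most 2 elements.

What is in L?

L = {bravo, november}

From (5): november ∉ B.
Suppose november ∉ L: no assignment then satisfies all the clues, so november ∈ L.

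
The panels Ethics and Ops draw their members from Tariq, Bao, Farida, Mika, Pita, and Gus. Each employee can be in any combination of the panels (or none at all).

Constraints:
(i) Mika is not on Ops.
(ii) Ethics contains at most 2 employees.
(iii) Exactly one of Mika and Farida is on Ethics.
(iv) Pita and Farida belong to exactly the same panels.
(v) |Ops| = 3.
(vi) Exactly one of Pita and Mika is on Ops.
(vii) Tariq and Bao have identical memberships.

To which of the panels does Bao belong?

Bao: none

From (i): Mika ∉ Ops.
(vi) (exactly one): Pita ∈ Ops.
(iv): Farida matches Pita: Farida ∈ Ops.
Suppose Bao ∈ Ethics: no assignment then satisfies all the clues, so Bao ∉ Ethics.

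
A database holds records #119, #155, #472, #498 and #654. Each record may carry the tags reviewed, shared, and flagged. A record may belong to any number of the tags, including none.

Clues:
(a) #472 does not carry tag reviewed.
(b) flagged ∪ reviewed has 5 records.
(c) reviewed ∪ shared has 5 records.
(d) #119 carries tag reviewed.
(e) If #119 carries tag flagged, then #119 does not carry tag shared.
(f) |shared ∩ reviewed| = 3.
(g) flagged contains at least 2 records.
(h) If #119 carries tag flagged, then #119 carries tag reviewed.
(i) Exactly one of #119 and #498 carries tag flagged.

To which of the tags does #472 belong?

#472: flagged, shared

From (a): #472 ∉ reviewed.
From (d): #119 ∈ reviewed.
Suppose #472 ∉ shared: no assignment then satisfies all the clues, so #472 ∈ shared.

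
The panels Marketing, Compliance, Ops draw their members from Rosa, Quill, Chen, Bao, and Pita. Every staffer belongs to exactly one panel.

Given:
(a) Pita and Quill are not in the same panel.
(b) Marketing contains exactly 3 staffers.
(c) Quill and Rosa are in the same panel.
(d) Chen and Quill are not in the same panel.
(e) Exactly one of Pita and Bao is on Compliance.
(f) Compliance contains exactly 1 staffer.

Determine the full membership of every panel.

Marketing = {Bao, Quill, Rosa}; Compliance = {Pita}; Ops = {Chen}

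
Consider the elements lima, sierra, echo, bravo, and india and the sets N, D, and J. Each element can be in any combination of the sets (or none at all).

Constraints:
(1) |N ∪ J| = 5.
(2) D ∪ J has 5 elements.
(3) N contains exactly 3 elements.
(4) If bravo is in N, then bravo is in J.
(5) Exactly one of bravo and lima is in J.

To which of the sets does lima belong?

lima: D, N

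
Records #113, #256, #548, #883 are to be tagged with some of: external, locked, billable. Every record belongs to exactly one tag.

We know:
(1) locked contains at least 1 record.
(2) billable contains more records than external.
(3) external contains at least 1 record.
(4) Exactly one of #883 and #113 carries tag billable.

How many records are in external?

1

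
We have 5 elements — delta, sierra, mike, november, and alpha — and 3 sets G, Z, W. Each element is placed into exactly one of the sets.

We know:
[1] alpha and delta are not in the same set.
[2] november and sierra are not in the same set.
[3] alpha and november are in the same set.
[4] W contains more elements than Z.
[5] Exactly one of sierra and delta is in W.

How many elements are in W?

2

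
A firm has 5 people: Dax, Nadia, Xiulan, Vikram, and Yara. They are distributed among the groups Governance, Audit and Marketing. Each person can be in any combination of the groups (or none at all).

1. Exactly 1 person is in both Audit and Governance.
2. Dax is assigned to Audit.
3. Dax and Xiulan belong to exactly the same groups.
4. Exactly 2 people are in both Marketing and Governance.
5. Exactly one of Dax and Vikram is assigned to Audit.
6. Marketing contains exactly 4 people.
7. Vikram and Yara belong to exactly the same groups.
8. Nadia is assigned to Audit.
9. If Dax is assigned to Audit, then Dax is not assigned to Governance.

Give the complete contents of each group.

Governance = {Nadia, Vikram, Yara}; Audit = {Dax, Nadia, Xiulan}; Marketing = {Dax, Vikram, Xiulan, Yara}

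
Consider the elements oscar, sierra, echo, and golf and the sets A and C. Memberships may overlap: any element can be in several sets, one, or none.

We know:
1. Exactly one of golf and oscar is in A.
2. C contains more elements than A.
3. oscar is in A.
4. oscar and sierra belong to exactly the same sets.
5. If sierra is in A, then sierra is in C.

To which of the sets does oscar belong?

From (3): oscar ∈ A.
(1) (exactly one): golf ∉ A.
(4): sierra matches oscar: sierra ∈ A.
(5): sierra ∈ C.
(4): oscar matches sierra: oscar ∈ C.

oscar: A, C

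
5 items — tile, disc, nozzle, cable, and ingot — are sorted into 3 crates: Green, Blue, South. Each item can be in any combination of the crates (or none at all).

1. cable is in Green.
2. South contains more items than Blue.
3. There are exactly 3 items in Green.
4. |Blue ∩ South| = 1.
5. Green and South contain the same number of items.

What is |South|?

3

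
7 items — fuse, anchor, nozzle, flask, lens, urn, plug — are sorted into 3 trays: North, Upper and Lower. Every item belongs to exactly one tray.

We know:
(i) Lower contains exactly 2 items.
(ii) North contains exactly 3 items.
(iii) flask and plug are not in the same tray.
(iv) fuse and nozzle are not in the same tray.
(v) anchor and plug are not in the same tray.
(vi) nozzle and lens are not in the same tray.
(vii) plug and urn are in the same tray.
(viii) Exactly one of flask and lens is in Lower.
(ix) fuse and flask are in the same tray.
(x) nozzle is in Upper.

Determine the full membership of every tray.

North = {lens, plug, urn}; Upper = {anchor, nozzle}; Lower = {flask, fuse}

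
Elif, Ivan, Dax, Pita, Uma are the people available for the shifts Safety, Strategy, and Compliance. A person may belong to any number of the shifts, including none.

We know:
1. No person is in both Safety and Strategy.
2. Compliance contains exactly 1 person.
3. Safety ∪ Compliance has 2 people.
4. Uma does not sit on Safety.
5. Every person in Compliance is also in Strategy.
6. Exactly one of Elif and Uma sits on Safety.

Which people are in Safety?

Safety = {Elif}

From (4): Uma ∉ Safety.
(6) (exactly one): Elif ∈ Safety.
(1) (disjoint): Elif ∉ Strategy.
(5) contrapositive: Elif ∉ Compliance.
Suppose Ivan ∈ Safety: no assignment then satisfies all the clues, so Ivan ∉ Safety.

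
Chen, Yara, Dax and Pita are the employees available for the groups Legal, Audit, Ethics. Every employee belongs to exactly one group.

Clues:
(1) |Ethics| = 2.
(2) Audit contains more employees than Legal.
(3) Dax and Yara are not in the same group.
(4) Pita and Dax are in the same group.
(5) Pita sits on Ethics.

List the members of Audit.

Audit = {Chen, Yara}

From (5): Pita ∈ Ethics.
(4): Dax matches Pita: Dax ∉ Legal.
(4): Dax matches Pita: Dax ∉ Audit.
(4): Dax matches Pita: Dax ∈ Ethics.
(1): Ethics already has 2, so the rest are out.
Suppose Chen ∉ Audit: no assignment then satisfies all the clues, so Chen ∈ Audit.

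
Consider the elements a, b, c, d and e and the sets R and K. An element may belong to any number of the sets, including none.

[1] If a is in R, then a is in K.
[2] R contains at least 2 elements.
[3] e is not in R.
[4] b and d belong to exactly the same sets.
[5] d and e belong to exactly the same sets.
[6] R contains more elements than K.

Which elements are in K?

K = {a}

From (3): e ∉ R.
(5): d matches e: d ∉ R.
(4): b matches d: b ∉ R.
(2): only 2 candidates remain for R, so all are in.
(1): a ∈ K.
Suppose b ∈ K: no assignment then satisfies all the clues, so b ∉ K.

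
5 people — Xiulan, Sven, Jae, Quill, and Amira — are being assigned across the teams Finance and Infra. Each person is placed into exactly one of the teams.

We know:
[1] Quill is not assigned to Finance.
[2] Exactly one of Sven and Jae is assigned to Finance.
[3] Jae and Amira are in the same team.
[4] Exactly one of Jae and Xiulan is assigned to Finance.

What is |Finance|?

2

From (1): Quill ∉ Finance.
Only one team left: Quill ∈ Infra.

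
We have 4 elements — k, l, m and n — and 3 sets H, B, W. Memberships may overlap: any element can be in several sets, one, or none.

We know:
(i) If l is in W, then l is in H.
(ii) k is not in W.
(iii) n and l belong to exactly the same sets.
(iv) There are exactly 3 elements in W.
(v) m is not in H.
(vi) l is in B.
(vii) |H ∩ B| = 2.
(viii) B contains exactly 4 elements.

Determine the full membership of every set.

From (ii): k ∉ W.
From (v): m ∉ H.
From (vi): l ∈ B.
(iii): n matches l: n ∈ B.
(iv): only 3 candidates remain for W, so all are in.
(viii): only 4 candidates remain for B, so all are in.
(i): l ∈ H.
(iii): n matches l: n ∈ H.
Suppose k ∈ H: no assignment then satisfies all the clues, so k ∉ H.

H = {l, n}; B = {k, l, m, n}; W = {l, m, n}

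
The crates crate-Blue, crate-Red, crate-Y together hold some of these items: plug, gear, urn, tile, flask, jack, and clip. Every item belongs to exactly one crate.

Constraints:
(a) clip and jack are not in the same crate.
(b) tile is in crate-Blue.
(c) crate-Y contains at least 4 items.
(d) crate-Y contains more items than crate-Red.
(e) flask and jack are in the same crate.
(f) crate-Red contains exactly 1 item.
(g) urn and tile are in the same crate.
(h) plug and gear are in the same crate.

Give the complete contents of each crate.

crate-Blue = {tile, urn}; crate-Red = {clip}; crate-Y = {flask, gear, jack, plug}

From (b): tile ∈ crate-Blue.
(g): urn matches tile: urn ∈ crate-Blue.
Suppose plug ∈ crate-Blue: no assignment then satisfies all the clues, so plug ∉ crate-Blue.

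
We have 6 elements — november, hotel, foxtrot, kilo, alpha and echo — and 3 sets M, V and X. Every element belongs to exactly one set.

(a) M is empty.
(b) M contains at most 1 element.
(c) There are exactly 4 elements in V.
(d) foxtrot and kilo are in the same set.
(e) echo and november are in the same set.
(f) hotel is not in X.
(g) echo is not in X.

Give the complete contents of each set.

From (f): hotel ∉ X.
From (g): echo ∉ X.
(a): M already has 0, so the rest are out.
(e): november matches echo: november ∉ X.
Only one set left: november ∈ V.
Only one set left: hotel ∈ V.
Only one set left: echo ∈ V.
Suppose foxtrot ∈ V: no assignment then satisfies all the clues, so foxtrot ∉ V.

M = {}; V = {alpha, echo, hotel, november}; X = {foxtrot, kilo}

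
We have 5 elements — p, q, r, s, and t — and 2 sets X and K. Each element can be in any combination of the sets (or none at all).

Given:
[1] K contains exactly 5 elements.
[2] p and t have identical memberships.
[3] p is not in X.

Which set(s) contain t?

t: K

From (3): p ∉ X.
(1): only 5 candidates remain for K, so all are in.
(2): t matches p: t ∉ X.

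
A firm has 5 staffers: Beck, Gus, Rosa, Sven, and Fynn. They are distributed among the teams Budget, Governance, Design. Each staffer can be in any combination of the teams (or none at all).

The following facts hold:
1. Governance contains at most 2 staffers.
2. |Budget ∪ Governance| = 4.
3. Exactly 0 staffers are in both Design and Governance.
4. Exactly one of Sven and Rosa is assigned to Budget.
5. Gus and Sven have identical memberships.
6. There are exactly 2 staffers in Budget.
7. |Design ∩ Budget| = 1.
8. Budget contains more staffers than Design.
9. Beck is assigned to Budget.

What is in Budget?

From (9): Beck ∈ Budget.
Suppose Gus ∈ Budget: no assignment then satisfies all the clues, so Gus ∉ Budget.

Budget = {Beck, Rosa}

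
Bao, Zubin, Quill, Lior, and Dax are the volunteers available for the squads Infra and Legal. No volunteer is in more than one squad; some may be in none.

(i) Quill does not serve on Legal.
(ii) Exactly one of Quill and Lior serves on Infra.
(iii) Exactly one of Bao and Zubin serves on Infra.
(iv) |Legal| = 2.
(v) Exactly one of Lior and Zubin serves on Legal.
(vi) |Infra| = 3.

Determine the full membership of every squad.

Infra = {Dax, Quill, Zubin}; Legal = {Bao, Lior}

From (i): Quill ∉ Legal.
Suppose Bao ∈ Infra: no assignment then satisfies all the clues, so Bao ∉ Infra.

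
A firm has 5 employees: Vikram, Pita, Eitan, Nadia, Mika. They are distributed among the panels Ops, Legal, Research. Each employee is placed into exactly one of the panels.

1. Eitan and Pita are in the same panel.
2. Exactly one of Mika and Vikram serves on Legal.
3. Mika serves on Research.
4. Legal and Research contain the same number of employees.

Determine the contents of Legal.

Legal = {Vikram}

From (3): Mika ∈ Research.
(2) (exactly one): Vikram ∈ Legal.
Suppose Pita ∈ Legal: no assignment then satisfies all the clues, so Pita ∉ Legal.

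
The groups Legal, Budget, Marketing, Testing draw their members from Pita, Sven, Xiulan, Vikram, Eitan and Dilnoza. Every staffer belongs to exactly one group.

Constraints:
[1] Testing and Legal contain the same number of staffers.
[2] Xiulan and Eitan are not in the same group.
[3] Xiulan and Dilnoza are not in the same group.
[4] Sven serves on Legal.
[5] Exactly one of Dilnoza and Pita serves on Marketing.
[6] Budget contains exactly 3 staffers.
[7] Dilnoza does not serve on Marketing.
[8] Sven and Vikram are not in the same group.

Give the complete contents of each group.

Legal = {Sven}; Budget = {Dilnoza, Eitan, Vikram}; Marketing = {Pita}; Testing = {Xiulan}

From (4): Sven ∈ Legal.
From (7): Dilnoza ∉ Marketing.
(5) (exactly one): Pita ∈ Marketing.
(8): Vikram ∉ Legal.
Suppose Xiulan ∈ Legal: no assignment then satisfies all the clues, so Xiulan ∉ Legal.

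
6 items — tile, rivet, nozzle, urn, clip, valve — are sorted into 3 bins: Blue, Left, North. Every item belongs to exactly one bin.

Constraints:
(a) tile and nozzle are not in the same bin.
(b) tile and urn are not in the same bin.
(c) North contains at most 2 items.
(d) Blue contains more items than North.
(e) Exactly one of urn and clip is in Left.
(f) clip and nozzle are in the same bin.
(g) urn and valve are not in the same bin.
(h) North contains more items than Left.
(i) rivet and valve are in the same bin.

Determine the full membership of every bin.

Blue = {rivet, tile, valve}; Left = {urn}; North = {clip, nozzle}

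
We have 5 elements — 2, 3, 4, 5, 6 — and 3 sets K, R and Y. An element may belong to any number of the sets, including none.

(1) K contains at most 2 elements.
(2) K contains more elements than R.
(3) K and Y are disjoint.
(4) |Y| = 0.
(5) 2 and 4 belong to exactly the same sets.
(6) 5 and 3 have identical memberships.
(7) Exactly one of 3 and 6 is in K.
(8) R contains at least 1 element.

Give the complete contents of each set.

K = {3, 5}; R = {6}; Y = {}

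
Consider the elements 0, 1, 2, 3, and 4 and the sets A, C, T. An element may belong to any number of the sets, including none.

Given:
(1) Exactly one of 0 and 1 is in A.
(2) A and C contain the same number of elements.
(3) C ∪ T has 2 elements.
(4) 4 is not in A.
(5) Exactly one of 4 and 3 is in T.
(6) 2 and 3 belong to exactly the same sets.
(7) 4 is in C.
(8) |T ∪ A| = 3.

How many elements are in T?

2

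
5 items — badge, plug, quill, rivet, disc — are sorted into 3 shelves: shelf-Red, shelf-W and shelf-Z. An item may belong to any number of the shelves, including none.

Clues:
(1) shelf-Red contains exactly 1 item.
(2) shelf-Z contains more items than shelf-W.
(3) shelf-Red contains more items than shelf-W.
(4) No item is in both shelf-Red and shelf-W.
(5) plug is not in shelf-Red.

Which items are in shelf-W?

From (5): plug ∉ shelf-Red.
Suppose badge ∈ shelf-W: no assignment then satisfies all the clues, so badge ∉ shelf-W.

shelf-W = {}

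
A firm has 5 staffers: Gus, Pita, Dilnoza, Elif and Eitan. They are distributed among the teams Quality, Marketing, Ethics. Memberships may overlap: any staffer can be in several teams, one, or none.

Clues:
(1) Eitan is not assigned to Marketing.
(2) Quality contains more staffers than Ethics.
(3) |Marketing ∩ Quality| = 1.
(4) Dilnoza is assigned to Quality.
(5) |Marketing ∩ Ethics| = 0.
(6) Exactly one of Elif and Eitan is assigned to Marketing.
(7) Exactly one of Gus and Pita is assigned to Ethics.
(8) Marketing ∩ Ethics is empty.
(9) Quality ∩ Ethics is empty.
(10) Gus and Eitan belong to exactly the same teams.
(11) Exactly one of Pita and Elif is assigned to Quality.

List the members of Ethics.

Ethics = {Pita}

From (1): Eitan ∉ Marketing.
From (4): Dilnoza ∈ Quality.
(6) (exactly one): Elif ∈ Marketing.
(8) (disjoint): Elif ∉ Ethics.
(9) (disjoint): Dilnoza ∉ Ethics.
(10): Gus matches Eitan: Gus ∉ Marketing.
Suppose Gus ∈ Ethics: no assignment then satisfies all the clues, so Gus ∉ Ethics.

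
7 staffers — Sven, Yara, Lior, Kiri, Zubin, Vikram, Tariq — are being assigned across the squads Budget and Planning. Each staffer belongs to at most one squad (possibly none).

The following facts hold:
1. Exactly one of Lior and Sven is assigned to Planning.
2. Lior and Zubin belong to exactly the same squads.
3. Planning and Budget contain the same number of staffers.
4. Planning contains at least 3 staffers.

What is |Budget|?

3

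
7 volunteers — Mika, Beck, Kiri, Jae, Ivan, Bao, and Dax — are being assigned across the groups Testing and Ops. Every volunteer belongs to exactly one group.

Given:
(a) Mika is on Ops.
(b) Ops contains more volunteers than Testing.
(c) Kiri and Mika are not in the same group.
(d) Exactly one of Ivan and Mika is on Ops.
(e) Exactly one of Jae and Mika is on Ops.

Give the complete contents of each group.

Testing = {Ivan, Jae, Kiri}; Ops = {Bao, Beck, Dax, Mika}

From (a): Mika ∈ Ops.
(c): Kiri ∉ Ops.
(d) (exactly one): Ivan ∉ Ops.
(e) (exactly one): Jae ∉ Ops.
Only one group left: Kiri ∈ Testing.
Only one group left: Jae ∈ Testing.
Only one group left: Ivan ∈ Testing.
Suppose Beck ∈ Testing: no assignment then satisfies all the clues, so Beck ∉ Testing.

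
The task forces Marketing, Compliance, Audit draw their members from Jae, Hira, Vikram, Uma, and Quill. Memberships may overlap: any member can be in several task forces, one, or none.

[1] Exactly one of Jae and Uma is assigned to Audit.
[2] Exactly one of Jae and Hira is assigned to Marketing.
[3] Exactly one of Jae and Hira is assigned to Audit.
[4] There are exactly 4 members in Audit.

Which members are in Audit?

Audit = {Hira, Quill, Uma, Vikram}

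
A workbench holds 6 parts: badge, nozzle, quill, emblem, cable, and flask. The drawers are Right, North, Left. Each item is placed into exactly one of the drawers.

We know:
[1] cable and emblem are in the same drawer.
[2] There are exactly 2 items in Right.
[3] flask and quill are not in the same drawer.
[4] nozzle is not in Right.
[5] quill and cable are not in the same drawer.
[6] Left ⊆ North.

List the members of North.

North = {cable, emblem, flask, nozzle}

From (4): nozzle ∉ Right.
Suppose badge ∈ North: no assignment then satisfies all the clues, so badge ∉ North.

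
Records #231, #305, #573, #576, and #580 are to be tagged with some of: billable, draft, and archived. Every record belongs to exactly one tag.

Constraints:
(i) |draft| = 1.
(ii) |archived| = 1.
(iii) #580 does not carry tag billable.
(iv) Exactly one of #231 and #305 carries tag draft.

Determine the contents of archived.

archived = {#580}

From (iii): #580 ∉ billable.
Suppose #231 ∈ archived: no assignment then satisfies all the clues, so #231 ∉ archived.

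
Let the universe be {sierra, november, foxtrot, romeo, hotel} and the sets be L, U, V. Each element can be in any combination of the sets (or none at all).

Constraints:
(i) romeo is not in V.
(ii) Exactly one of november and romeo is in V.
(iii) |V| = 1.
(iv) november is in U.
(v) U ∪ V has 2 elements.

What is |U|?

2

From (i): romeo ∉ V.
From (iv): november ∈ U.
(ii) (exactly one): november ∈ V.
(iii): V already has 1, so the rest are out.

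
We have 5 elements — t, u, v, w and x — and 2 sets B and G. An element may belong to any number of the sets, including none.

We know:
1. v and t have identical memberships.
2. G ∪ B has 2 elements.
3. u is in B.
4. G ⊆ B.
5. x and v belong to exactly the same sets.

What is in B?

B = {u, w}

From (3): u ∈ B.
Suppose t ∈ B: no assignment then satisfies all the clues, so t ∉ B.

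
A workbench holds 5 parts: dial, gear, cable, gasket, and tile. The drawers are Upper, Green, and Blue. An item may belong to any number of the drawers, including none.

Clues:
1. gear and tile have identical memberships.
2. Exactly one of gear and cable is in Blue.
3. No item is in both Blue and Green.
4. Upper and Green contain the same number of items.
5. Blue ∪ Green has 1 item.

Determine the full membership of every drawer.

Upper = {}; Green = {}; Blue = {cable}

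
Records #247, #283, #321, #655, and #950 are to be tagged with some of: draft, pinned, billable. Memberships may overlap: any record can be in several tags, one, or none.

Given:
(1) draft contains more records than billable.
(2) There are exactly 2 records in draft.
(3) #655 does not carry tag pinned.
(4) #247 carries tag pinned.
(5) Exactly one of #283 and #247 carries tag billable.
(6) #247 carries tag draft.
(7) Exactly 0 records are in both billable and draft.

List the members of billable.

billable = {#283}

From (3): #655 ∉ pinned.
From (4): #247 ∈ pinned.
From (6): #247 ∈ draft.
Suppose #247 ∈ billable: no assignment then satisfies all the clues, so #247 ∉ billable.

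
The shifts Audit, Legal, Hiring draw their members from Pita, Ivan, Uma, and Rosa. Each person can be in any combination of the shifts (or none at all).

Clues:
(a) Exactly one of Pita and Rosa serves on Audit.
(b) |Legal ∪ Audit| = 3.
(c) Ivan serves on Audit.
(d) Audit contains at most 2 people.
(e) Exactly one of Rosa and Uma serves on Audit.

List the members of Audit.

Audit = {Ivan, Rosa}

From (c): Ivan ∈ Audit.
Suppose Pita ∈ Audit: no assignment then satisfies all the clues, so Pita ∉ Audit.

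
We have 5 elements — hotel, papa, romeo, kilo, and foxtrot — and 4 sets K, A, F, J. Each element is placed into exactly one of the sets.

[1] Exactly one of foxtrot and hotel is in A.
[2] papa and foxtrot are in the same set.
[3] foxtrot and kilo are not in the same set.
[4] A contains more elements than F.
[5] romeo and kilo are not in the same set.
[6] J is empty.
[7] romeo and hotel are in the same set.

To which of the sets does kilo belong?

(6): J already has 0, so the rest are out.
Suppose kilo ∈ K: no assignment then satisfies all the clues, so kilo ∉ K.

kilo: F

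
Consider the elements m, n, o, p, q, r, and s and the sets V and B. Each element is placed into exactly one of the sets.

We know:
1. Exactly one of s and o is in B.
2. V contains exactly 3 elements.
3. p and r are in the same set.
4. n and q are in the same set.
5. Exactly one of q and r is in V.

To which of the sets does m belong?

m: B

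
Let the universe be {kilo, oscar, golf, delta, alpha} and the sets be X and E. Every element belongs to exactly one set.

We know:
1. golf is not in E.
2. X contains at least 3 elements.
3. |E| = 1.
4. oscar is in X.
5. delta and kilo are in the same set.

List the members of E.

E = {alpha}

From (1): golf ∉ E.
From (4): oscar ∈ X.
Only one set left: golf ∈ X.
Suppose kilo ∈ E: no assignment then satisfies all the clues, so kilo ∉ E.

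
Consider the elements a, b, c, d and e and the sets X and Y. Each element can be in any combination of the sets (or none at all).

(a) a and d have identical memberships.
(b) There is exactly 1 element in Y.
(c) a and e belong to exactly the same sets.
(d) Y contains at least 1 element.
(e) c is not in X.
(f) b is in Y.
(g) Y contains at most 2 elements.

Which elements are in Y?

From (e): c ∉ X.
From (f): b ∈ Y.
(b): Y already has 1, so the rest are out.

Y = {b}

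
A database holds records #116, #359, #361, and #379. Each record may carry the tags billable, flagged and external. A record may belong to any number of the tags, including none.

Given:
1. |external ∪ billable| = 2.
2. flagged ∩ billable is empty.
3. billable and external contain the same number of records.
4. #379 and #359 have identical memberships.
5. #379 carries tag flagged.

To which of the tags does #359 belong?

From (5): #379 ∈ flagged.
(2) (disjoint): #379 ∉ billable.
(4): #359 matches #379: #359 ∉ billable.
(4): #359 matches #379: #359 ∈ flagged.
Suppose #359 ∈ external: no assignment then satisfies all the clues, so #359 ∉ external.

#359: flagged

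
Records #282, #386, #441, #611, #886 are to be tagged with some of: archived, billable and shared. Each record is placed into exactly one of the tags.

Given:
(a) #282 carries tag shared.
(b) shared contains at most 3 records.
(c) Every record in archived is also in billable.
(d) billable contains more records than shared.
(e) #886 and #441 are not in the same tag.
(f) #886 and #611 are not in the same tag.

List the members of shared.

shared = {#282, #886}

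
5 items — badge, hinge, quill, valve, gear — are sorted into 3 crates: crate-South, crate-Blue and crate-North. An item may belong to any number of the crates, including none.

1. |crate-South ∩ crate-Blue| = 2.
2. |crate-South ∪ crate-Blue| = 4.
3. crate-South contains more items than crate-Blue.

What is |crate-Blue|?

2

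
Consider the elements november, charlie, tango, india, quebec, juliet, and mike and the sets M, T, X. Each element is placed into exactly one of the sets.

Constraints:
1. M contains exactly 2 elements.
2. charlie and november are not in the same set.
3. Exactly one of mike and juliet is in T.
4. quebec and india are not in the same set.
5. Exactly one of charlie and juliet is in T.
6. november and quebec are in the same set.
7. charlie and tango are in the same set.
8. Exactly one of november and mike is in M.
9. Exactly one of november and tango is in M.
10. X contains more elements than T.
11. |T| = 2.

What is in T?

T = {india, juliet}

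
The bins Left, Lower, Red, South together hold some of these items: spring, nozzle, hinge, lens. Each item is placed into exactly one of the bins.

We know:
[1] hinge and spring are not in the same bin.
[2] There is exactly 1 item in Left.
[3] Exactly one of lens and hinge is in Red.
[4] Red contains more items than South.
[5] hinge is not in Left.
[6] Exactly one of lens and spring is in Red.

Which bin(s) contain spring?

From (5): hinge ∉ Left.
Suppose spring ∉ Left: no assignment then satisfies all the clues, so spring ∈ Left.

spring: Left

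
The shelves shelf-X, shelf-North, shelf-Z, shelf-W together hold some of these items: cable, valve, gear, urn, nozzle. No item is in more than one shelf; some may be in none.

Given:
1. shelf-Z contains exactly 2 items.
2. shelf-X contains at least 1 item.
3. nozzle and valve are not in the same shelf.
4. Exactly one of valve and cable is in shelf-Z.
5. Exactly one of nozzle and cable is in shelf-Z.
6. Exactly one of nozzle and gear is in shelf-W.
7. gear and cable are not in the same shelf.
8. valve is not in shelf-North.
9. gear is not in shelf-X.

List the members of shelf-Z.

shelf-Z = {cable, urn}

From (8): valve ∉ shelf-North.
From (9): gear ∉ shelf-X.
Suppose cable ∉ shelf-Z: no assignment then satisfies all the clues, so cable ∈ shelf-Z.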